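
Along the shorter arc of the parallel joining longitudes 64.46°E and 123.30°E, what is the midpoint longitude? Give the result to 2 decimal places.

Signed shortest Δλ from +64.46° to +123.30° is +58.84°.
Midpoint longitude = +64.46° + (+58.84°)/2 = +64.46° + 29.42° = +93.88°.

93.88°E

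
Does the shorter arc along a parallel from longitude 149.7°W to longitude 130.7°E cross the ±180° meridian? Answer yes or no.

Yes

Naïve |130.7 − -149.7| = 280.4° > 180°, so the shorter arc goes the other way round — across 180°.
Signed shortest Δλ = ((130.7 − -149.7 + 180) mod 360) − 180 = -79.6°.
Going west by 79.6° from -149.7° passes through 180° before reaching +130.7°.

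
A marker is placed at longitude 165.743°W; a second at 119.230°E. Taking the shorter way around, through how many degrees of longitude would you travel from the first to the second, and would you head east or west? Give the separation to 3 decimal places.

75.027° west

Raw difference: 119.230 − -165.743 = 284.973°.
Normalise into (−180°, 180°]: 284.973° − 360° = -75.027°.
Negative ⇒ the second point lies to the west; separation 75.027°.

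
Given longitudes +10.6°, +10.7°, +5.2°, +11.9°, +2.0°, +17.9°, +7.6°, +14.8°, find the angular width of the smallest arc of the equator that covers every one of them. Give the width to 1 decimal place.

15.9°

Sort the longitudes: +2.0°, +5.2°, +7.6°, +10.6°, +10.7°, +11.9°, +14.8°, +17.9°.
Eastward gaps between consecutive values (wrapping around): 3.2°, 2.4°, 3.0°, 0.1°, 1.2°, 2.9°, 3.1°, 344.1°.
Largest gap = 344.1° ⇒ minimal covering band is its complement: 360° − 344.1° = 15.9°.
Band runs from +2.0° eastward to +17.9°.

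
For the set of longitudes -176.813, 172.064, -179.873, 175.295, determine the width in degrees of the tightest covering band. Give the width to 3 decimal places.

11.123°

Sort the longitudes: -179.873°, -176.813°, +172.064°, +175.295°.
Eastward gaps between consecutive values (wrapping around): 3.060°, 348.877°, 3.231°, 4.832°.
Largest gap = 348.877° ⇒ minimal covering band is its complement: 360° − 348.877° = 11.123°.
Band runs from +172.064° eastward to -176.813°, crossing the antimeridian.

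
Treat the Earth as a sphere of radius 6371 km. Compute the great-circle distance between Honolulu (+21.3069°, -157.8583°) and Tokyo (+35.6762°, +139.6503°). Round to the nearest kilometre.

Δλ = 139.6503 − -157.8583 = 297.5086°; wrapped into (−180°, 180°]: -62.4914°.
Δφ = 35.6762 − 21.3069 = 14.3693°.
a = sin²(Δφ/2) + cos φ₁ · cos φ₂ · sin²(Δλ/2) = 0.219266.
c = 2·atan2(√a, √(1−a)) = 0.97464 rad → d = 6371·c ≈ 6209.42 km.

6209 km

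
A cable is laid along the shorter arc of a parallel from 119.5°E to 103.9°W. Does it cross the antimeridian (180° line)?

Naïve |-103.9 − 119.5| = 223.4° > 180°, so the shorter arc goes the other way round — across 180°.
Signed shortest Δλ = ((-103.9 − 119.5 + 180) mod 360) − 180 = 136.6°.
Going east by 136.6° from +119.5° passes through 180° before reaching -103.9°.

Yes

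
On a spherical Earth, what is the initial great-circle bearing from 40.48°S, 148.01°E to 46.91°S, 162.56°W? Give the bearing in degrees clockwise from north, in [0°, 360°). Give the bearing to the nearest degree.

117°

Δλ = -162.56 − 148.01 = -310.57°; wrapped into (−180°, 180°]: 49.43°.
θ = atan2( sin Δλ · cos φ₂ , cos φ₁ · sin φ₂ − sin φ₁ · cos φ₂ · cos Δλ )
  = atan2(0.51893, -0.26704) = 117.231° → normalised to [0°, 360°): 117.231°.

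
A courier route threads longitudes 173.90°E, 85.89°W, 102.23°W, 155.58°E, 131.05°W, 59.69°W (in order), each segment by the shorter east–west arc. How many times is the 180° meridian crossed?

3

Leg 1: +173.90° → -85.89°, shortest Δλ = 100.21° (east) — crosses 180°.
Leg 2: -85.89° → -102.23°, shortest Δλ = -16.34° (west) — does not cross 180°.
Leg 3: -102.23° → +155.58°, shortest Δλ = -102.19° (west) — crosses 180°.
Leg 4: +155.58° → -131.05°, shortest Δλ = 73.37° (east) — crosses 180°.
Leg 5: -131.05° → -59.69°, shortest Δλ = 71.36° (east) — does not cross 180°.
Total crossings: 3.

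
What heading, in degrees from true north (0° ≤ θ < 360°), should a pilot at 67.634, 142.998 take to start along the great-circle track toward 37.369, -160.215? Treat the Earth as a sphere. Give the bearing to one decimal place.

Δλ = -160.215 − 142.998 = -303.213°; wrapped into (−180°, 180°]: 56.787°.
θ = atan2( sin Δλ · cos φ₂ , cos φ₁ · sin φ₂ − sin φ₁ · cos φ₂ · cos Δλ )
  = atan2(0.66491, -0.17162) = 104.473° → normalised to [0°, 360°): 104.473°.

104.5°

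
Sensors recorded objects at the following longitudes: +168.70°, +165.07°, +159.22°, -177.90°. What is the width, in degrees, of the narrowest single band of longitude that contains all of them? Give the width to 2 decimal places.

22.88°

Sort the longitudes: -177.90°, +159.22°, +165.07°, +168.70°.
Eastward gaps between consecutive values (wrapping around): 337.12°, 5.85°, 3.63°, 13.40°.
Largest gap = 337.12° ⇒ minimal covering band is its complement: 360° − 337.12° = 22.88°.
Band runs from +159.22° eastward to -177.90°, crossing the antimeridian.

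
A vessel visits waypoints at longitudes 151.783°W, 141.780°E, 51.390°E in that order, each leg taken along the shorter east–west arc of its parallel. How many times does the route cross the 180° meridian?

Leg 1: -151.783° → +141.780°, shortest Δλ = -66.437° (west) — crosses 180°.
Leg 2: +141.780° → +51.390°, shortest Δλ = -90.39° (west) — does not cross 180°.
Total crossings: 1.

1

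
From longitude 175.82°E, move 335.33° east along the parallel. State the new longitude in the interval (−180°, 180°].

Start at +175.82°; shift +335.33° → +511.15°.
+511.15° lies outside (−180°, 180°]; subtract 360° → +151.15°.

151.15°E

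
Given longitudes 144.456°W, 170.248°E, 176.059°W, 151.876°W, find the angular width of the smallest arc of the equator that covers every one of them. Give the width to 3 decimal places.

45.296°

Sort the longitudes: -176.059°, -151.876°, -144.456°, +170.248°.
Eastward gaps between consecutive values (wrapping around): 24.183°, 7.420°, 314.704°, 13.693°.
Largest gap = 314.704° ⇒ minimal covering band is its complement: 360° − 314.704° = 45.296°.
Band runs from +170.248° eastward to -144.456°, crossing the antimeridian.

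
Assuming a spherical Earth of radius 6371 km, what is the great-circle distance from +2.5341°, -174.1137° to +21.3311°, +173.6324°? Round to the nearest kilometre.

Δλ = 173.6324 − -174.1137 = 347.7461°; wrapped into (−180°, 180°]: -12.2539°.
Δφ = 21.3311 − 2.5341 = 18.7970°.
a = sin²(Δφ/2) + cos φ₁ · cos φ₂ · sin²(Δλ/2) = 0.037268.
c = 2·atan2(√a, √(1−a)) = 0.38854 rad → d = 6371·c ≈ 2475.37 km.

2475 km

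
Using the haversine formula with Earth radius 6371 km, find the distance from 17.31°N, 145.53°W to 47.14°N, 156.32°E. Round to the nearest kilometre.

6215 km

Δλ = 156.32 − -145.53 = 301.85°; wrapped into (−180°, 180°]: -58.15°.
Δφ = 47.14 − 17.31 = 29.83°.
a = sin²(Δφ/2) + cos φ₁ · cos φ₂ · sin²(Δλ/2) = 0.219605.
c = 2·atan2(√a, √(1−a)) = 0.97546 rad → d = 6371·c ≈ 6214.63 km.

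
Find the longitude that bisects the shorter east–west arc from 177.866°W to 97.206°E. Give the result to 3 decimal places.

Signed shortest Δλ from -177.866° to +97.206° is -84.928°.
Midpoint longitude = -177.866° + (-84.928°)/2 = -177.866° − 42.464° = -220.330°.
Normalise into (−180°, 180°]: +139.670°.
(The naïve average (-177.866 + +97.206)/2 = -40.33° is on the wrong side of the globe.)

139.670°E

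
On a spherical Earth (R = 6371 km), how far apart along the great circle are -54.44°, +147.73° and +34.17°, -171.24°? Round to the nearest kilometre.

Δλ = -171.24 − 147.73 = -318.97°; wrapped into (−180°, 180°]: 41.03°.
Δφ = 34.17 − -54.44 = 88.61°.
a = sin²(Δφ/2) + cos φ₁ · cos φ₂ · sin²(Δλ/2) = 0.546966.
c = 2·atan2(√a, √(1−a)) = 1.66487 rad → d = 6371·c ≈ 10606.87 km.

10607 km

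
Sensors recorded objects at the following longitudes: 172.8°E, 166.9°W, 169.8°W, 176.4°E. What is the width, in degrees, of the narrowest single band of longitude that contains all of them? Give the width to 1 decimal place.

Sort the longitudes: -169.8°, -166.9°, +172.8°, +176.4°.
Eastward gaps between consecutive values (wrapping around): 2.9°, 339.7°, 3.6°, 13.8°.
Largest gap = 339.7° ⇒ minimal covering band is its complement: 360° − 339.7° = 20.3°.
Band runs from +172.8° eastward to -166.9°, crossing the antimeridian.

20.3°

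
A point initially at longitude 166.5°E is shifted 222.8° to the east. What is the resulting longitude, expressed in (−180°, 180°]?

29.3°E

Start at +166.5°; shift +222.8° → +389.3°.
+389.3° lies outside (−180°, 180°]; subtract 360° → +29.3°.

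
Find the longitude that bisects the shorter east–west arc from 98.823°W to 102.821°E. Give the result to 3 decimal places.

Signed shortest Δλ from -98.823° to +102.821° is -158.356°.
Midpoint longitude = -98.823° + (-158.356°)/2 = -98.823° − 79.178° = -178.001°.
(The naïve average (-98.823 + +102.821)/2 = 1.999° is on the wrong side of the globe.)

178.001°W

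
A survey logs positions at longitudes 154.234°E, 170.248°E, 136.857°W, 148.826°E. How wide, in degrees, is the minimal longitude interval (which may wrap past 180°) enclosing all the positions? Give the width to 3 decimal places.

74.317°

Sort the longitudes: -136.857°, +148.826°, +154.234°, +170.248°.
Eastward gaps between consecutive values (wrapping around): 285.683°, 5.408°, 16.014°, 52.895°.
Largest gap = 285.683° ⇒ minimal covering band is its complement: 360° − 285.683° = 74.317°.
Band runs from +148.826° eastward to -136.857°, crossing the antimeridian.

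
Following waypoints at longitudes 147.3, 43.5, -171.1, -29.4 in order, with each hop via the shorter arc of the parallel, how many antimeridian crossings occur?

1

Leg 1: +147.3° → +43.5°, shortest Δλ = -103.8° (west) — does not cross 180°.
Leg 2: +43.5° → -171.1°, shortest Δλ = 145.4° (east) — crosses 180°.
Leg 3: -171.1° → -29.4°, shortest Δλ = 141.7° (east) — does not cross 180°.
Total crossings: 1.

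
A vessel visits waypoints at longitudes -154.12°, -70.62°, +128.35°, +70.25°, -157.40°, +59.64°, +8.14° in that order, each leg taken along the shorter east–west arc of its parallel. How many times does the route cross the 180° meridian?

3

Leg 1: -154.12° → -70.62°, shortest Δλ = 83.5° (east) — does not cross 180°.
Leg 2: -70.62° → +128.35°, shortest Δλ = -161.03° (west) — crosses 180°.
Leg 3: +128.35° → +70.25°, shortest Δλ = -58.1° (west) — does not cross 180°.
Leg 4: +70.25° → -157.40°, shortest Δλ = 132.35° (east) — crosses 180°.
Leg 5: -157.40° → +59.64°, shortest Δλ = -142.96° (west) — crosses 180°.
Leg 6: +59.64° → +8.14°, shortest Δλ = -51.5° (west) — does not cross 180°.
Total crossings: 3.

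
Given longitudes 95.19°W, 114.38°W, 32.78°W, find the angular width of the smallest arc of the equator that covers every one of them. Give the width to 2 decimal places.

Sort the longitudes: -114.38°, -95.19°, -32.78°.
Eastward gaps between consecutive values (wrapping around): 19.19°, 62.41°, 278.40°.
Largest gap = 278.40° ⇒ minimal covering band is its complement: 360° − 278.40° = 81.60°.
Band runs from -114.38° eastward to -32.78°.

81.60°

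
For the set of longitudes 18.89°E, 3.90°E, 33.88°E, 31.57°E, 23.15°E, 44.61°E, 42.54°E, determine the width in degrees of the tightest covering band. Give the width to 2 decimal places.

40.71°

Sort the longitudes: +3.90°, +18.89°, +23.15°, +31.57°, +33.88°, +42.54°, +44.61°.
Eastward gaps between consecutive values (wrapping around): 14.99°, 4.26°, 8.42°, 2.31°, 8.66°, 2.07°, 319.29°.
Largest gap = 319.29° ⇒ minimal covering band is its complement: 360° − 319.29° = 40.71°.
Band runs from +3.90° eastward to +44.61°.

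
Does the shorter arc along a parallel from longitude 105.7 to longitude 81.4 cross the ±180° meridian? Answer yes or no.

No

Signed shortest Δλ = ((81.4 − 105.7 + 180) mod 360) − 180 = -24.3°.
Going west by 24.3° from +105.7° reaches +81.4° without touching 180°.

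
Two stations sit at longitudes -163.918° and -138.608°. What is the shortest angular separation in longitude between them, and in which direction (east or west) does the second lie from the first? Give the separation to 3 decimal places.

Raw difference: -138.608 − -163.918 = 25.31°.
Normalise into (−180°, 180°]: 25.31° stays 25.31°.
Positive ⇒ the second point lies to the east; separation 25.310°.

25.310° east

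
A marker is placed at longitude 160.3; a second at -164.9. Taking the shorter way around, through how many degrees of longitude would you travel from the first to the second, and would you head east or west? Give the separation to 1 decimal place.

34.8° east

Raw difference: -164.9 − 160.3 = -325.2°.
Normalise into (−180°, 180°]: -325.2° + 360° = 34.8°.
Positive ⇒ the second point lies to the east; separation 34.8°.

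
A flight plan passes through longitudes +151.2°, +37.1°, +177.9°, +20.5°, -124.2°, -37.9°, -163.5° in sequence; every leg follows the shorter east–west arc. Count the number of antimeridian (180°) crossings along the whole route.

0

Leg 1: +151.2° → +37.1°, shortest Δλ = -114.1° (west) — does not cross 180°.
Leg 2: +37.1° → +177.9°, shortest Δλ = 140.8° (east) — does not cross 180°.
Leg 3: +177.9° → +20.5°, shortest Δλ = -157.4° (west) — does not cross 180°.
Leg 4: +20.5° → -124.2°, shortest Δλ = -144.7° (west) — does not cross 180°.
Leg 5: -124.2° → -37.9°, shortest Δλ = 86.3° (east) — does not cross 180°.
Leg 6: -37.9° → -163.5°, shortest Δλ = -125.6° (west) — does not cross 180°.
Total crossings: 0.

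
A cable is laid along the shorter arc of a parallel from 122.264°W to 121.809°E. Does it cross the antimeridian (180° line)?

Naïve |121.809 − -122.264| = 244.073° > 180°, so the shorter arc goes the other way round — across 180°.
Signed shortest Δλ = ((121.809 − -122.264 + 180) mod 360) − 180 = -115.927°.
Going west by 115.927° from -122.264° passes through 180° before reaching +121.809°.

Yes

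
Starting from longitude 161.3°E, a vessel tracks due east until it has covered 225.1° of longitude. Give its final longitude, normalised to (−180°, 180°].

Start at +161.3°; shift +225.1° → +386.4°.
+386.4° lies outside (−180°, 180°]; subtract 360° → +26.4°.

26.4°E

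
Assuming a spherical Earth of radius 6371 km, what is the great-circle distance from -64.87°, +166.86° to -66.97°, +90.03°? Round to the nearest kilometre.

Δλ = 90.03 − 166.86 = -76.83°.
Δφ = -66.97 − -64.87 = -2.10°.
a = sin²(Δφ/2) + cos φ₁ · cos φ₂ · sin²(Δλ/2) = 0.064478.
c = 2·atan2(√a, √(1−a)) = 0.51347 rad → d = 6371·c ≈ 3271.34 km.

3271 km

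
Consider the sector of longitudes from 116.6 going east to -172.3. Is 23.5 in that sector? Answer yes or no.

No

Band width going east from +116.6° to -172.3°: ((-172.3 − 116.6) mod 360) = 71.1°.
Offset of +23.5° east of the west edge: ((23.5 − 116.6) mod 360) = 266.9°.
266.9° > 71.1° ⇒ outside.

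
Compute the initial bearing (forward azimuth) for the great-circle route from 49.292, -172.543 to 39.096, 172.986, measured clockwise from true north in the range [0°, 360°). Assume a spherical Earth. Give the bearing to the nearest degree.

Δλ = 172.986 − -172.543 = 345.529°; wrapped into (−180°, 180°]: -14.471°.
θ = atan2( sin Δλ · cos φ₂ , cos φ₁ · sin φ₂ − sin φ₁ · cos φ₂ · cos Δλ )
  = atan2(-0.19394, -0.15835) = -129.232° → normalised to [0°, 360°): 230.768°.

231°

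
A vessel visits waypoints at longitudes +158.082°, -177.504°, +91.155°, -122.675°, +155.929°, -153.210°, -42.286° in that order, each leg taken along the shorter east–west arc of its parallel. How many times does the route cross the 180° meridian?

Leg 1: +158.082° → -177.504°, shortest Δλ = 24.414° (east) — crosses 180°.
Leg 2: -177.504° → +91.155°, shortest Δλ = -91.341° (west) — crosses 180°.
Leg 3: +91.155° → -122.675°, shortest Δλ = 146.17° (east) — crosses 180°.
Leg 4: -122.675° → +155.929°, shortest Δλ = -81.396° (west) — crosses 180°.
Leg 5: +155.929° → -153.210°, shortest Δλ = 50.861° (east) — crosses 180°.
Leg 6: -153.210° → -42.286°, shortest Δλ = 110.924° (east) — does not cross 180°.
Total crossings: 5.

5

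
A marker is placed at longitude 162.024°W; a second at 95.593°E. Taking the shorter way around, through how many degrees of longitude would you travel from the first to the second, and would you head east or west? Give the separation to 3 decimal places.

102.383° west

Raw difference: 95.593 − -162.024 = 257.617°.
Normalise into (−180°, 180°]: 257.617° − 360° = -102.383°.
Negative ⇒ the second point lies to the west; separation 102.383°.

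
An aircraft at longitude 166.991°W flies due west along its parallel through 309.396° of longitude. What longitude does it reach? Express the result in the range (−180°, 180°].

116.387°W

Start at -166.991°; shift −309.396° → -476.387°.
-476.387° lies outside (−180°, 180°]; add 360° → -116.387°.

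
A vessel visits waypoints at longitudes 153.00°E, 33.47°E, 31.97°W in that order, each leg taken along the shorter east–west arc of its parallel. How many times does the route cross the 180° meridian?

0

Leg 1: +153.00° → +33.47°, shortest Δλ = -119.53° (west) — does not cross 180°.
Leg 2: +33.47° → -31.97°, shortest Δλ = -65.44° (west) — does not cross 180°.
Total crossings: 0.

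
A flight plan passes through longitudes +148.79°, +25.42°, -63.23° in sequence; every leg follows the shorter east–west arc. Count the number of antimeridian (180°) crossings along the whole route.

Leg 1: +148.79° → +25.42°, shortest Δλ = -123.37° (west) — does not cross 180°.
Leg 2: +25.42° → -63.23°, shortest Δλ = -88.65° (west) — does not cross 180°.
Total crossings: 0.

0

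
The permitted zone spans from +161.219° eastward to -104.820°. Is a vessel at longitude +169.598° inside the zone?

Band width going east from +161.219° to -104.820°: ((-104.820 − 161.219) mod 360) = 93.961°.
Offset of +169.598° east of the west edge: ((169.598 − 161.219) mod 360) = 8.379°.
8.379° ≤ 93.961° ⇒ inside.

Yes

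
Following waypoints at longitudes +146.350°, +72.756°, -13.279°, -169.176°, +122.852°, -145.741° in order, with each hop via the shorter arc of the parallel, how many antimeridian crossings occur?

Leg 1: +146.350° → +72.756°, shortest Δλ = -73.594° (west) — does not cross 180°.
Leg 2: +72.756° → -13.279°, shortest Δλ = -86.035° (west) — does not cross 180°.
Leg 3: -13.279° → -169.176°, shortest Δλ = -155.897° (west) — does not cross 180°.
Leg 4: -169.176° → +122.852°, shortest Δλ = -67.972° (west) — crosses 180°.
Leg 5: +122.852° → -145.741°, shortest Δλ = 91.407° (east) — crosses 180°.
Total crossings: 2.

2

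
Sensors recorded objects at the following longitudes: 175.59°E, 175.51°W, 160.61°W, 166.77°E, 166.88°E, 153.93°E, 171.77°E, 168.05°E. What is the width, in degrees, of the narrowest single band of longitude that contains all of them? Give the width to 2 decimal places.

45.46°

Sort the longitudes: -175.51°, -160.61°, +153.93°, +166.77°, +166.88°, +168.05°, +171.77°, +175.59°.
Eastward gaps between consecutive values (wrapping around): 14.90°, 314.54°, 12.84°, 0.11°, 1.17°, 3.72°, 3.82°, 8.90°.
Largest gap = 314.54° ⇒ minimal covering band is its complement: 360° − 314.54° = 45.46°.
Band runs from +153.93° eastward to -160.61°, crossing the antimeridian.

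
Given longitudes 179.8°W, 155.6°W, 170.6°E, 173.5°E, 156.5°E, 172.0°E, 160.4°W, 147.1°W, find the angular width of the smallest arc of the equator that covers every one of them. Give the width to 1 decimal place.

Sort the longitudes: -179.8°, -160.4°, -155.6°, -147.1°, +156.5°, +170.6°, +172.0°, +173.5°.
Eastward gaps between consecutive values (wrapping around): 19.4°, 4.8°, 8.5°, 303.6°, 14.1°, 1.4°, 1.5°, 6.7°.
Largest gap = 303.6° ⇒ minimal covering band is its complement: 360° − 303.6° = 56.4°.
Band runs from +156.5° eastward to -147.1°, crossing the antimeridian.

56.4°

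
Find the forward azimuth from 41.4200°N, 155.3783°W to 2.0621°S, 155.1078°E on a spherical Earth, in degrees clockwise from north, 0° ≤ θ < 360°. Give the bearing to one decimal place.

Δλ = 155.1078 − -155.3783 = 310.4861°; wrapped into (−180°, 180°]: -49.5139°.
θ = atan2( sin Δλ · cos φ₂ , cos φ₁ · sin φ₂ − sin φ₁ · cos φ₂ · cos Δλ )
  = atan2(-0.76007, -0.45624) = -120.975° → normalised to [0°, 360°): 239.025°.

239.0°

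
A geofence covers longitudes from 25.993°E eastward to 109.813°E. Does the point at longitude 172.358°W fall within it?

No

Band width going east from +25.993° to +109.813°: ((109.813 − 25.993) mod 360) = 83.820°.
Offset of -172.358° east of the west edge: ((-172.358 − 25.993) mod 360) = 161.649°.
161.649° > 83.820° ⇒ outside.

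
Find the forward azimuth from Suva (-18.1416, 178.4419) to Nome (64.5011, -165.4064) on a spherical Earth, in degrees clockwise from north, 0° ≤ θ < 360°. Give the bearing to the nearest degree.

7°

Δλ = -165.4064 − 178.4419 = -343.8483°; wrapped into (−180°, 180°]: 16.1517°.
θ = atan2( sin Δλ · cos φ₂ , cos φ₁ · sin φ₂ − sin φ₁ · cos φ₂ · cos Δλ )
  = atan2(0.11976, 0.98648) = 6.922° → normalised to [0°, 360°): 6.922°.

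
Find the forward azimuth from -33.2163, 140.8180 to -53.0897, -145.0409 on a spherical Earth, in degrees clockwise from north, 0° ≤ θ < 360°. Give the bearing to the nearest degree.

135°

Δλ = -145.0409 − 140.8180 = -285.8589°; wrapped into (−180°, 180°]: 74.1411°.
θ = atan2( sin Δλ · cos φ₂ , cos φ₁ · sin φ₂ − sin φ₁ · cos φ₂ · cos Δλ )
  = atan2(0.57771, -0.57903) = 135.066° → normalised to [0°, 360°): 135.066°.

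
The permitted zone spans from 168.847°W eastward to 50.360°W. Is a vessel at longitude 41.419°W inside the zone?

Band width going east from -168.847° to -50.360°: ((-50.360 − -168.847) mod 360) = 118.487°.
Offset of -41.419° east of the west edge: ((-41.419 − -168.847) mod 360) = 127.428°.
127.428° > 118.487° ⇒ outside.

No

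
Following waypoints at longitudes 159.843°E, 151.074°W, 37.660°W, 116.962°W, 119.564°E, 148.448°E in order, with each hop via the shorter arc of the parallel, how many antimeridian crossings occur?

Leg 1: +159.843° → -151.074°, shortest Δλ = 49.083° (east) — crosses 180°.
Leg 2: -151.074° → -37.660°, shortest Δλ = 113.414° (east) — does not cross 180°.
Leg 3: -37.660° → -116.962°, shortest Δλ = -79.302° (west) — does not cross 180°.
Leg 4: -116.962° → +119.564°, shortest Δλ = -123.474° (west) — crosses 180°.
Leg 5: +119.564° → +148.448°, shortest Δλ = 28.884° (east) — does not cross 180°.
Total crossings: 2.

2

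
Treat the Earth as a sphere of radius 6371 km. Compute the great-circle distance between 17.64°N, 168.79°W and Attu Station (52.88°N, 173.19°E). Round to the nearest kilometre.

Δλ = 173.19 − -168.79 = 341.98°; wrapped into (−180°, 180°]: -18.02°.
Δφ = 52.88 − 17.64 = 35.24°.
a = sin²(Δφ/2) + cos φ₁ · cos φ₂ · sin²(Δλ/2) = 0.105734.
c = 2·atan2(√a, √(1−a)) = 0.66238 rad → d = 6371·c ≈ 4220.01 km.

4220 km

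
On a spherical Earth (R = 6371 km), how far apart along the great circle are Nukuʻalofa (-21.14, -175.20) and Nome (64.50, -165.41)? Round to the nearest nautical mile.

5162 nmi

Δλ = -165.41 − -175.20 = 9.79°.
Δφ = 64.50 − -21.14 = 85.64°.
a = sin²(Δφ/2) + cos φ₁ · cos φ₂ · sin²(Δλ/2) = 0.464912.
c = 2·atan2(√a, √(1−a)) = 1.50056 rad → d = 6371·c ≈ 9560.09 km ≈ 5162.03 nmi.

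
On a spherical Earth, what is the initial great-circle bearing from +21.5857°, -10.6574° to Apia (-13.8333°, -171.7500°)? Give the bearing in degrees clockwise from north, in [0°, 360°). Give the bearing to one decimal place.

Δλ = -171.7500 − -10.6574 = -161.0926°.
θ = atan2( sin Δλ · cos φ₂ , cos φ₁ · sin φ₂ − sin φ₁ · cos φ₂ · cos Δλ )
  = atan2(-0.31464, 0.11562) = -69.824° → normalised to [0°, 360°): 290.176°.

290.2°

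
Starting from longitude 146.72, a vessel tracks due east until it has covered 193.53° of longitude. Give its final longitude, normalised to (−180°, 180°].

Start at +146.72°; shift +193.53° → +340.25°.
+340.25° lies outside (−180°, 180°]; subtract 360° → -19.75°.

-19.75°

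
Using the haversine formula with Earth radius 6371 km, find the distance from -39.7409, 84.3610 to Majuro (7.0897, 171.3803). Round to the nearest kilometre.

10258 km

Δλ = 171.3803 − 84.3610 = 87.0193°.
Δφ = 7.0897 − -39.7409 = 46.8306°.
a = sin²(Δφ/2) + cos φ₁ · cos φ₂ · sin²(Δλ/2) = 0.519614.
c = 2·atan2(√a, √(1−a)) = 1.61003 rad → d = 6371·c ≈ 10257.53 km.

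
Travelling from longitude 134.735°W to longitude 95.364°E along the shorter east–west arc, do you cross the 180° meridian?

Yes

Naïve |95.364 − -134.735| = 230.099° > 180°, so the shorter arc goes the other way round — across 180°.
Signed shortest Δλ = ((95.364 − -134.735 + 180) mod 360) − 180 = -129.901°.
Going west by 129.901° from -134.735° passes through 180° before reaching +95.364°.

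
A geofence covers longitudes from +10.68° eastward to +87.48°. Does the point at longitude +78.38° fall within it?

Yes

Band width going east from +10.68° to +87.48°: ((87.48 − 10.68) mod 360) = 76.80°.
Offset of +78.38° east of the west edge: ((78.38 − 10.68) mod 360) = 67.70°.
67.70° ≤ 76.80° ⇒ inside.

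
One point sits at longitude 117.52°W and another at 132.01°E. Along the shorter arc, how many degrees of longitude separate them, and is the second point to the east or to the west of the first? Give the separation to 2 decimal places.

Raw difference: 132.01 − -117.52 = 249.53°.
Normalise into (−180°, 180°]: 249.53° − 360° = -110.47°.
Negative ⇒ the second point lies to the west; separation 110.47°.

110.47° west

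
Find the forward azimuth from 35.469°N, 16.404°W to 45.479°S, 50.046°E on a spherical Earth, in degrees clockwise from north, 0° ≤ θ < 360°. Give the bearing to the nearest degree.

139°

Δλ = 50.046 − -16.404 = 66.450°.
θ = atan2( sin Δλ · cos φ₂ , cos φ₁ · sin φ₂ − sin φ₁ · cos φ₂ · cos Δλ )
  = atan2(0.64277, -0.74324) = 139.146° → normalised to [0°, 360°): 139.146°.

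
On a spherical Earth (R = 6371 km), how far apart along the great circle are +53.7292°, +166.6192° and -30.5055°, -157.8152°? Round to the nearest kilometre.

9973 km

Δλ = -157.8152 − 166.6192 = -324.4344°; wrapped into (−180°, 180°]: 35.5656°.
Δφ = -30.5055 − 53.7292 = -84.2347°.
a = sin²(Δφ/2) + cos φ₁ · cos φ₂ · sin²(Δλ/2) = 0.497317.
c = 2·atan2(√a, √(1−a)) = 1.56543 rad → d = 6371·c ≈ 9973.35 km.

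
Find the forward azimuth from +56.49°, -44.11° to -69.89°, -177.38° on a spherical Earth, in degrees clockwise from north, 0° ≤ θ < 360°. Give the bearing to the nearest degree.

218°

Δλ = -177.38 − -44.11 = -133.27°.
θ = atan2( sin Δλ · cos φ₂ , cos φ₁ · sin φ₂ − sin φ₁ · cos φ₂ · cos Δλ )
  = atan2(-0.25035, -0.32193) = -142.129° → normalised to [0°, 360°): 217.871°.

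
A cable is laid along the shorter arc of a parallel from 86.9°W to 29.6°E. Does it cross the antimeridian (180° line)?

Signed shortest Δλ = ((29.6 − -86.9 + 180) mod 360) − 180 = 116.5°.
Going east by 116.5° from -86.9° reaches +29.6° without touching 180°.

No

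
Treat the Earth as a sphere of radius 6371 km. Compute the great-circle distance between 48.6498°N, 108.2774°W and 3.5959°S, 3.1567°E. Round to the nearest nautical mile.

6409 nmi

Δλ = 3.1567 − -108.2774 = 111.4341°.
Δφ = -3.5959 − 48.6498 = -52.2457°.
a = sin²(Δφ/2) + cos φ₁ · cos φ₂ · sin²(Δλ/2) = 0.644016.
c = 2·atan2(√a, √(1−a)) = 1.86297 rad → d = 6371·c ≈ 11868.97 km ≈ 6408.73 nmi.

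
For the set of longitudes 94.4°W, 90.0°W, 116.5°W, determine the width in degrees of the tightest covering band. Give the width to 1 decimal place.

26.5°

Sort the longitudes: -116.5°, -94.4°, -90.0°.
Eastward gaps between consecutive values (wrapping around): 22.1°, 4.4°, 333.5°.
Largest gap = 333.5° ⇒ minimal covering band is its complement: 360° − 333.5° = 26.5°.
Band runs from -116.5° eastward to -90.0°.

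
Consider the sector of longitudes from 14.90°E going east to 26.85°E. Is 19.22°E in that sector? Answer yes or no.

Band width going east from +14.90° to +26.85°: ((26.85 − 14.90) mod 360) = 11.95°.
Offset of +19.22° east of the west edge: ((19.22 − 14.90) mod 360) = 4.32°.
4.32° ≤ 11.95° ⇒ inside.

Yes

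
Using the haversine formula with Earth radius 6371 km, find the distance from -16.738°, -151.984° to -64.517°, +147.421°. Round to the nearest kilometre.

6946 km

Δλ = 147.421 − -151.984 = 299.405°; wrapped into (−180°, 180°]: -60.595°.
Δφ = -64.517 − -16.738 = -47.779°.
a = sin²(Δφ/2) + cos φ₁ · cos φ₂ · sin²(Δλ/2) = 0.268866.
c = 2·atan2(√a, √(1−a)) = 1.09024 rad → d = 6371·c ≈ 6945.95 km.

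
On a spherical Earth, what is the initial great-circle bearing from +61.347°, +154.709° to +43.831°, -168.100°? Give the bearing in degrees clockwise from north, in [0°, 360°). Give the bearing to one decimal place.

111.6°

Δλ = -168.100 − 154.709 = -322.809°; wrapped into (−180°, 180°]: 37.191°.
θ = atan2( sin Δλ · cos φ₂ , cos φ₁ · sin φ₂ − sin φ₁ · cos φ₂ · cos Δλ )
  = atan2(0.43606, -0.17223) = 111.552° → normalised to [0°, 360°): 111.552°.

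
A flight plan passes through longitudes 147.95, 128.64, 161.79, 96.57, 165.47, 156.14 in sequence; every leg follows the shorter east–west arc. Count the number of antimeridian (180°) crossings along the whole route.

Leg 1: +147.95° → +128.64°, shortest Δλ = -19.31° (west) — does not cross 180°.
Leg 2: +128.64° → +161.79°, shortest Δλ = 33.15° (east) — does not cross 180°.
Leg 3: +161.79° → +96.57°, shortest Δλ = -65.22° (west) — does not cross 180°.
Leg 4: +96.57° → +165.47°, shortest Δλ = 68.9° (east) — does not cross 180°.
Leg 5: +165.47° → +156.14°, shortest Δλ = -9.33° (west) — does not cross 180°.
Total crossings: 0.

0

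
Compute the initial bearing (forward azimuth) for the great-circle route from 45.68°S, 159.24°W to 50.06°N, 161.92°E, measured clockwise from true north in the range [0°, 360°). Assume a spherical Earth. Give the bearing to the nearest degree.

Δλ = 161.92 − -159.24 = 321.16°; wrapped into (−180°, 180°]: -38.84°.
θ = atan2( sin Δλ · cos φ₂ , cos φ₁ · sin φ₂ − sin φ₁ · cos φ₂ · cos Δλ )
  = atan2(-0.40262, 0.89343) = -24.258° → normalised to [0°, 360°): 335.742°.

336°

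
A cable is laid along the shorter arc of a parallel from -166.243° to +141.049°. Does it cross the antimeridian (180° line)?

Naïve |141.049 − -166.243| = 307.292° > 180°, so the shorter arc goes the other way round — across 180°.
Signed shortest Δλ = ((141.049 − -166.243 + 180) mod 360) − 180 = -52.708°.
Going west by 52.708° from -166.243° passes through 180° before reaching +141.049°.

Yes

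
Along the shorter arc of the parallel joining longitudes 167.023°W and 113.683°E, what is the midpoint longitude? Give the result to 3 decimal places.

Signed shortest Δλ from -167.023° to +113.683° is -79.294°.
Midpoint longitude = -167.023° + (-79.294°)/2 = -167.023° − 39.647° = -206.670°.
Normalise into (−180°, 180°]: +153.330°.
(The naïve average (-167.023 + +113.683)/2 = -26.67° is on the wrong side of the globe.)

153.330°E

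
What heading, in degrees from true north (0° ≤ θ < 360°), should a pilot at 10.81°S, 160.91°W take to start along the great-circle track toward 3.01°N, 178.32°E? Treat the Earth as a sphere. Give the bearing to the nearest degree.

303°

Δλ = 178.32 − -160.91 = 339.23°; wrapped into (−180°, 180°]: -20.77°.
θ = atan2( sin Δλ · cos φ₂ , cos φ₁ · sin φ₂ − sin φ₁ · cos φ₂ · cos Δλ )
  = atan2(-0.35413, 0.22670) = -57.374° → normalised to [0°, 360°): 302.626°.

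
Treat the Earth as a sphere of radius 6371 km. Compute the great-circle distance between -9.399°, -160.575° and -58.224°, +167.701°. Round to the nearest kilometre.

Δλ = 167.701 − -160.575 = 328.276°; wrapped into (−180°, 180°]: -31.724°.
Δφ = -58.224 − -9.399 = -48.825°.
a = sin²(Δφ/2) + cos φ₁ · cos φ₂ · sin²(Δλ/2) = 0.209631.
c = 2·atan2(√a, √(1−a)) = 0.95116 rad → d = 6371·c ≈ 6059.84 km.

6060 km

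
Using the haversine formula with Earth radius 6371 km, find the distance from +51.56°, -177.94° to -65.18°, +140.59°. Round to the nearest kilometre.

13457 km

Δλ = 140.59 − -177.94 = 318.53°; wrapped into (−180°, 180°]: -41.47°.
Δφ = -65.18 − 51.56 = -116.74°.
a = sin²(Δφ/2) + cos φ₁ · cos φ₂ · sin²(Δλ/2) = 0.757683.
c = 2·atan2(√a, √(1−a)) = 2.11223 rad → d = 6371·c ≈ 13457.03 km.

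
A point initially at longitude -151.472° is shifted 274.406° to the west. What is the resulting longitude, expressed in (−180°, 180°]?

Start at -151.472°; shift −274.406° → -425.878°.
-425.878° lies outside (−180°, 180°]; add 360° → -65.878°.

-65.878°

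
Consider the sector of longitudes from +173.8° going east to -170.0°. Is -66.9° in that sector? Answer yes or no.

Band width going east from +173.8° to -170.0°: ((-170.0 − 173.8) mod 360) = 16.2°.
Offset of -66.9° east of the west edge: ((-66.9 − 173.8) mod 360) = 119.3°.
119.3° > 16.2° ⇒ outside.

No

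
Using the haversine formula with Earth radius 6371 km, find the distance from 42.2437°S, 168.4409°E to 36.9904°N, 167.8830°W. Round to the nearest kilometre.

9132 km

Δλ = -167.8830 − 168.4409 = -336.3239°; wrapped into (−180°, 180°]: 23.6761°.
Δφ = 36.9904 − -42.2437 = 79.2341°.
a = sin²(Δφ/2) + cos φ₁ · cos φ₂ · sin²(Δλ/2) = 0.431486.
c = 2·atan2(√a, √(1−a)) = 1.43334 rad → d = 6371·c ≈ 9131.79 km.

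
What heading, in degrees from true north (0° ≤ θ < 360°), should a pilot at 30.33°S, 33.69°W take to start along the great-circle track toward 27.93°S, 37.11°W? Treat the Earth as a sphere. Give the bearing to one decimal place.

307.9°

Δλ = -37.11 − -33.69 = -3.42°.
θ = atan2( sin Δλ · cos φ₂ , cos φ₁ · sin φ₂ − sin φ₁ · cos φ₂ · cos Δλ )
  = atan2(-0.05271, 0.04108) = -52.066° → normalised to [0°, 360°): 307.934°.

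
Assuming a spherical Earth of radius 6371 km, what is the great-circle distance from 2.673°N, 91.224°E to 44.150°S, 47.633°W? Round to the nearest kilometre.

Δλ = -47.633 − 91.224 = -138.857°.
Δφ = -44.150 − 2.673 = -46.823°.
a = sin²(Δφ/2) + cos φ₁ · cos φ₂ · sin²(Δλ/2) = 0.786119.
c = 2·atan2(√a, √(1−a)) = 2.18003 rad → d = 6371·c ≈ 13888.96 km.

13889 km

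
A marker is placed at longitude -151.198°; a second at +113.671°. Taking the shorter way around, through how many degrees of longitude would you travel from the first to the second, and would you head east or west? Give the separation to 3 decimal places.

95.131° west

Raw difference: 113.671 − -151.198 = 264.869°.
Normalise into (−180°, 180°]: 264.869° − 360° = -95.131°.
Negative ⇒ the second point lies to the west; separation 95.131°.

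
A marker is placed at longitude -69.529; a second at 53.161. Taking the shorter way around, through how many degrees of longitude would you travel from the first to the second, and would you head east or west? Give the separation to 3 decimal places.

122.690° east

Raw difference: 53.161 − -69.529 = 122.69°.
Normalise into (−180°, 180°]: 122.69° stays 122.69°.
Positive ⇒ the second point lies to the east; separation 122.690°.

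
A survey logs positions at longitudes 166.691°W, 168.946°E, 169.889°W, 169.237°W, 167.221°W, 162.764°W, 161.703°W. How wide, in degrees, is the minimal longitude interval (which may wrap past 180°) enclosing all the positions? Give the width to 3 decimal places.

Sort the longitudes: -169.889°, -169.237°, -167.221°, -166.691°, -162.764°, -161.703°, +168.946°.
Eastward gaps between consecutive values (wrapping around): 0.652°, 2.016°, 0.530°, 3.927°, 1.061°, 330.649°, 21.165°.
Largest gap = 330.649° ⇒ minimal covering band is its complement: 360° − 330.649° = 29.351°.
Band runs from +168.946° eastward to -161.703°, crossing the antimeridian.

29.351°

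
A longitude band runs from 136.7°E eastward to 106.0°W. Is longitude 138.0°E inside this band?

Band width going east from +136.7° to -106.0°: ((-106.0 − 136.7) mod 360) = 117.3°.
Offset of +138.0° east of the west edge: ((138.0 − 136.7) mod 360) = 1.3°.
1.3° ≤ 117.3° ⇒ inside.

Yes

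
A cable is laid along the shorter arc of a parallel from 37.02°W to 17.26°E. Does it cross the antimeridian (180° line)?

No

Signed shortest Δλ = ((17.26 − -37.02 + 180) mod 360) − 180 = 54.28°.
Going east by 54.28° from -37.02° reaches +17.26° without touching 180°.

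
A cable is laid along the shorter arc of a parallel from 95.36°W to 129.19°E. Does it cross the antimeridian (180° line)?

Yes

Naïve |129.19 − -95.36| = 224.55° > 180°, so the shorter arc goes the other way round — across 180°.
Signed shortest Δλ = ((129.19 − -95.36 + 180) mod 360) − 180 = -135.45°.
Going west by 135.45° from -95.36° passes through 180° before reaching +129.19°.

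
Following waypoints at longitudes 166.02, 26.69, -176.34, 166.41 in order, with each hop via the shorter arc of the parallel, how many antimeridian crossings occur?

2

Leg 1: +166.02° → +26.69°, shortest Δλ = -139.33° (west) — does not cross 180°.
Leg 2: +26.69° → -176.34°, shortest Δλ = 156.97° (east) — crosses 180°.
Leg 3: -176.34° → +166.41°, shortest Δλ = -17.25° (west) — crosses 180°.
Total crossings: 2.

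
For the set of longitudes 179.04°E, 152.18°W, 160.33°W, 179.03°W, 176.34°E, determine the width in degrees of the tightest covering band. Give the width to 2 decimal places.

31.48°

Sort the longitudes: -179.03°, -160.33°, -152.18°, +176.34°, +179.04°.
Eastward gaps between consecutive values (wrapping around): 18.70°, 8.15°, 328.52°, 2.70°, 1.93°.
Largest gap = 328.52° ⇒ minimal covering band is its complement: 360° − 328.52° = 31.48°.
Band runs from +176.34° eastward to -152.18°, crossing the antimeridian.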